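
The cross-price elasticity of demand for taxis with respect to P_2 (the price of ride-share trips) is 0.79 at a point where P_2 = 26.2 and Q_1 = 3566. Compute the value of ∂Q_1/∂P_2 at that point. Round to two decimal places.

107.52

ε = (∂Q_1/∂P_2)·(P_2/Q_1) ⇒ ∂Q_1/∂P_2 = ε·Q_1/P_2 = 0.79 × 3566/26.2 ≈ 107.52.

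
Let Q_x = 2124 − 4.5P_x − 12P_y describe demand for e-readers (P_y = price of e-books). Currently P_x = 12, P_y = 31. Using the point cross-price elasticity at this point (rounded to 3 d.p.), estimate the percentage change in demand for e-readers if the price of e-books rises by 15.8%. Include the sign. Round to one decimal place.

At P_x = 12, P_y = 31: Q_x = 1698.
∂Q_x/∂P_y = -12.
ε = (∂Q_x/∂P_y)(P_y/Q_x) = -12.0000 × 31/1698 ≈ -0.219.
%ΔQ_x ≈ ε × %ΔP_y = -0.219 × (15.8%) = -3.5%.

-3.5%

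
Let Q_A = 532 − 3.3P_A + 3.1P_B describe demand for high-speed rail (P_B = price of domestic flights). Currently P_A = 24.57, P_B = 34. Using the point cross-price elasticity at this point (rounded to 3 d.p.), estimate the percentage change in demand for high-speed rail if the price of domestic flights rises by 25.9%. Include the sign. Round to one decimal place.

At P_A = 24.57, P_B = 34: Q_A = 556.319.
∂Q_A/∂P_B = 3.1.
ε = (∂Q_A/∂P_B)(P_B/Q_A) = 3.1000 × 34/556.319 ≈ 0.189.
%ΔQ_A ≈ ε × %ΔP_B = 0.189 × (25.9%) = 4.9%.

4.9%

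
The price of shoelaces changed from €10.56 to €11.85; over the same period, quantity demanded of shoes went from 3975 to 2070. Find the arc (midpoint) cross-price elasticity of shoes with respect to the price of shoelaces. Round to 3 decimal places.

-5.475

ΔQ_A = 2070 − 3975 = -1905; ΔP_B = 11.85 − 10.56 = 1.29.
Midpoints: Q̄_A = 3022.5, P̄_B = 11.21.
ε = (ΔQ_A/Q̄_A)/(ΔP_B/P̄_B) = (-1905/3022.5)/(1.29/11.21) ≈ -5.475.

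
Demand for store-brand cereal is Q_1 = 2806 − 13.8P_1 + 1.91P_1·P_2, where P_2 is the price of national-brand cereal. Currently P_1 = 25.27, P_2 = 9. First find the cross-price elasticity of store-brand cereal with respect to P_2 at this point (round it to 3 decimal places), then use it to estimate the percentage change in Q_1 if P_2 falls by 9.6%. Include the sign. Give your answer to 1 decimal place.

At P_1 = 25.27, P_2 = 9: Q_1 = 2891.665.
∂Q_1/∂P_2 = 1.91P_1 = 48.2657.
ε = (∂Q_1/∂P_2)(P_2/Q_1) = 48.2657 × 9/2891.665 ≈ 0.150.
%ΔQ_1 ≈ ε × %ΔP_2 = 0.150 × (-9.6%) = -1.4%.

-1.4%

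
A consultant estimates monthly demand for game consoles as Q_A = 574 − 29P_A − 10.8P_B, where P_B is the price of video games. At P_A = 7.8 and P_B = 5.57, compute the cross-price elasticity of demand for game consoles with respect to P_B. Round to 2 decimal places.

At P_A = 7.8 and P_B = 5.57: Q_A = 287.644.
∂Q_A/∂P_B = -10.8.
ε = (∂Q_A/∂P_B)(P_B/Q_A) = -10.8 × (5.57/287.644) ≈ -0.21.
Since ε < 0, game consoles and video games are complements.

-0.21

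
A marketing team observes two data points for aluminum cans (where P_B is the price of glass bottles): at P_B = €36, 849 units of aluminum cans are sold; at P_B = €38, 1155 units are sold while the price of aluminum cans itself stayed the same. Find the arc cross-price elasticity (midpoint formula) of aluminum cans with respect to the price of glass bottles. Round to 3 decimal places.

ΔQ_A = 1155 − 849 = 306; ΔP_B = 38 − 36 = 2.
Midpoints: Q̄_A = 1002.0, P̄_B = 37.00.
ε = (ΔQ_A/Q̄_A)/(ΔP_B/P̄_B) = (306/1002.0)/(2/37.00) ≈ 5.650.
ε > 0: aluminum cans and glass bottles are substitutes.

5.650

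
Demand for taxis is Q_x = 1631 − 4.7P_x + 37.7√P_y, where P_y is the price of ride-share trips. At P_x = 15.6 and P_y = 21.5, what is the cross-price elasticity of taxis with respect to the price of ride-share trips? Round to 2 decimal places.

0.05

At P_x = 15.6 and P_y = 21.5: Q_x = 1732.488.
∂Q_x/∂P_y = 37.7/(2√P_y) = 37.7/(2√21.5) = 4.0653.
ε = (∂Q_x/∂P_y)(P_y/Q_x) = 4.0653 × (21.5/1732.488) ≈ 0.05.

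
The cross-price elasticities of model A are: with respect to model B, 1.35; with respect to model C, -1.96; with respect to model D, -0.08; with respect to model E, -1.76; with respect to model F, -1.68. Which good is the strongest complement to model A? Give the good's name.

model C

Complements have ε < 0. The most negative value is -1.96 (model C).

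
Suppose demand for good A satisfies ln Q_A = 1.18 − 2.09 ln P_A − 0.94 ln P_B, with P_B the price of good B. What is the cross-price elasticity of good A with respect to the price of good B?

-0.94

In a log-linear (constant-elasticity) demand function, the coefficient on ln P_B is the cross-price elasticity.
ε = -0.94. Negative, so good A and good B are complements.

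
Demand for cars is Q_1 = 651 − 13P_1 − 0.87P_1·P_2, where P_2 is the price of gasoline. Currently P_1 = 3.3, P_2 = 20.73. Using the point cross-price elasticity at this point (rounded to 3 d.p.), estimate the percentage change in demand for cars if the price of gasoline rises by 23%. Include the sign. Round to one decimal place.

At P_1 = 3.3, P_2 = 20.73: Q_1 = 548.584.
∂Q_1/∂P_2 = -0.87P_1 = -2.8710.
ε = (∂Q_1/∂P_2)(P_2/Q_1) = -2.8710 × 20.73/548.584 ≈ -0.108.
%ΔQ_1 ≈ ε × %ΔP_2 = -0.108 × (23%) = -2.5%.

-2.5%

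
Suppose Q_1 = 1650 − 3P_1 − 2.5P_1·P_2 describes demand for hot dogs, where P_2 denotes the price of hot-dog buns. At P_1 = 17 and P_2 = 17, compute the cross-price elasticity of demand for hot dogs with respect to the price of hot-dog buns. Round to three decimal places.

-0.824

At P_1 = 17 and P_2 = 17: Q_1 = 876.5.
∂Q_1/∂P_2 = -2.5P_1 = -2.5(17) = -42.5000.
ε = (∂Q_1/∂P_2)(P_2/Q_1) = -42.5000 × (17/876.5) ≈ -0.824.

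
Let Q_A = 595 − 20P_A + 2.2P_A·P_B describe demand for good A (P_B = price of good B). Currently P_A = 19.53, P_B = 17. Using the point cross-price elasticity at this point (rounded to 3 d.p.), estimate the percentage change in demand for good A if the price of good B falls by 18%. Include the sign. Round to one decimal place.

At P_A = 19.53, P_B = 17: Q_A = 934.822.
∂Q_A/∂P_B = 2.2P_A = 42.9660.
ε = (∂Q_A/∂P_B)(P_B/Q_A) = 42.9660 × 17/934.822 ≈ 0.781.
%ΔQ_A ≈ ε × %ΔP_B = 0.781 × (-18%) = -14.1%.

-14.1%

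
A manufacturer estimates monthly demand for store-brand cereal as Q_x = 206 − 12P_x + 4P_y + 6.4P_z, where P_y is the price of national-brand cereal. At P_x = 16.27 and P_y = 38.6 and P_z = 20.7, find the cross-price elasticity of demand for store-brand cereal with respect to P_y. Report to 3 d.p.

0.519

At P_x = 16.27 and P_y = 38.6 and P_z = 20.7: Q_x = 297.64.
∂Q_x/∂P_y = 4.
ε = (∂Q_x/∂P_y)(P_y/Q_x) = 4 × (38.6/297.64) ≈ 0.519.
Since ε > 0, store-brand cereal and national-brand cereal are substitutes.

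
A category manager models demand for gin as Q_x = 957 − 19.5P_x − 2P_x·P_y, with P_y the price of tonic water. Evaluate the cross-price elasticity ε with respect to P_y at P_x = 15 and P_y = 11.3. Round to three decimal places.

-1.041

At P_x = 15 and P_y = 11.3: Q_x = 325.5.
∂Q_x/∂P_y = -2P_x = -2(15) = -30.0000.
ε = (∂Q_x/∂P_y)(P_y/Q_x) = -30.0000 × (11.3/325.5) ≈ -1.041.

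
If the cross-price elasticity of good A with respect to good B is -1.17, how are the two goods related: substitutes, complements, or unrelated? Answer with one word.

complements

ε = -1.17 < 0, so a higher price of good B lowers demand for good A: complements.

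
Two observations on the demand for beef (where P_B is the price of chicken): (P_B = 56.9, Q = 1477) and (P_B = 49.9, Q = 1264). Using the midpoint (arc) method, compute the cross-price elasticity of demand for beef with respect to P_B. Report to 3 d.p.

ΔQ_A = 1264 − 1477 = -213; ΔP_B = 49.9 − 56.9 = -7.
Midpoints: Q̄_A = 1370.5, P̄_B = 53.40.
ε = (ΔQ_A/Q̄_A)/(ΔP_B/P̄_B) = (-213/1370.5)/(-7/53.40) ≈ 1.186.
ε > 0: beef and chicken are substitutes.

1.186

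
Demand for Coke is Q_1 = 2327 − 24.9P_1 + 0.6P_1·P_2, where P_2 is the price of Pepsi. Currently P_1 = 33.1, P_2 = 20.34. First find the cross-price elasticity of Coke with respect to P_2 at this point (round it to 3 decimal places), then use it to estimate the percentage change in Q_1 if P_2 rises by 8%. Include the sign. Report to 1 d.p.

At P_1 = 33.1, P_2 = 20.34: Q_1 = 1906.762.
∂Q_1/∂P_2 = 0.6P_1 = 19.8600.
ε = (∂Q_1/∂P_2)(P_2/Q_1) = 19.8600 × 20.34/1906.762 ≈ 0.212.
%ΔQ_1 ≈ ε × %ΔP_2 = 0.212 × (8%) = 1.7%.

1.7%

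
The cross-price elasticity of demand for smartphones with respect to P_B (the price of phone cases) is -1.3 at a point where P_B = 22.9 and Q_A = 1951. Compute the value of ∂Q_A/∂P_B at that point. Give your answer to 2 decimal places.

ε = (∂Q_A/∂P_B)·(P_B/Q_A) ⇒ ∂Q_A/∂P_B = ε·Q_A/P_B = -1.3 × 1951/22.9 ≈ -110.76.

-110.76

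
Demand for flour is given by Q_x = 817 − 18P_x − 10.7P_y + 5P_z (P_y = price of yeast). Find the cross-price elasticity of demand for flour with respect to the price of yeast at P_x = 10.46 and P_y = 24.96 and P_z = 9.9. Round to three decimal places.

At P_x = 10.46 and P_y = 24.96 and P_z = 9.9: Q_x = 411.148.
∂Q_x/∂P_y = -10.7.
ε = (∂Q_x/∂P_y)(P_y/Q_x) = -10.7 × (24.96/411.148) ≈ -0.650.

-0.650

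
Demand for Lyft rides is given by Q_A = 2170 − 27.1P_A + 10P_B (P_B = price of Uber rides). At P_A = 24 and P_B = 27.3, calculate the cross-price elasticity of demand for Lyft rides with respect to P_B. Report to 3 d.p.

At P_A = 24 and P_B = 27.3: Q_A = 1792.6.
∂Q_A/∂P_B = 10.
ε = (∂Q_A/∂P_B)(P_B/Q_A) = 10 × (27.3/1792.6) ≈ 0.152.
Since ε > 0, Lyft rides and Uber rides are substitutes.

0.152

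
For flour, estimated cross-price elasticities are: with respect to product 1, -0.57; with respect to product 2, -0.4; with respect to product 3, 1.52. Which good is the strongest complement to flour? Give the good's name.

Complements have ε < 0. The most negative value is -0.57 (product 1).

product 1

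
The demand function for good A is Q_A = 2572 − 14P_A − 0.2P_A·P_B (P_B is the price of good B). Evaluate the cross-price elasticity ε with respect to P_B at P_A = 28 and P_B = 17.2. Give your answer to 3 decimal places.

-0.046

At P_A = 28 and P_B = 17.2: Q_A = 2083.68.
∂Q_A/∂P_B = -0.2P_A = -0.2(28) = -5.6000.
ε = (∂Q_A/∂P_B)(P_B/Q_A) = -5.6000 × (17.2/2083.68) ≈ -0.046.
ε < 0: complements.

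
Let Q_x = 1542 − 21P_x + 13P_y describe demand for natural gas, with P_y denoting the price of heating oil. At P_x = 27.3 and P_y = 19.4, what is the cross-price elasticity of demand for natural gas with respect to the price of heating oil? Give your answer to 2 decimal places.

At P_x = 27.3 and P_y = 19.4: Q_x = 1220.9.
∂Q_x/∂P_y = 13.
ε = (∂Q_x/∂P_y)(P_y/Q_x) = 13 × (19.4/1220.9) ≈ 0.21.

0.21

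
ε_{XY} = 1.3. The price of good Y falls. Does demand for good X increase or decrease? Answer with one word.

ε > 0 and the price of good Y falls, so the quantity of good X moves in the same direction: it decreases.

decrease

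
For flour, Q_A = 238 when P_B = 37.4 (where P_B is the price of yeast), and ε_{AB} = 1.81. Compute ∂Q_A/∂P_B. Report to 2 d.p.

ε = (∂Q_A/∂P_B)·(P_B/Q_A) ⇒ ∂Q_A/∂P_B = ε·Q_A/P_B = 1.81 × 238/37.4 ≈ 11.52.

11.52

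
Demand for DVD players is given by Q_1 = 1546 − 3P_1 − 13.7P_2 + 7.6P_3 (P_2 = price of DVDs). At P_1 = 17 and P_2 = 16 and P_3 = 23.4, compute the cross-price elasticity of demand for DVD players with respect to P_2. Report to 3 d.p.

At P_1 = 17 and P_2 = 16 and P_3 = 23.4: Q_1 = 1453.64.
∂Q_1/∂P_2 = -13.7.
ε = (∂Q_1/∂P_2)(P_2/Q_1) = -13.7 × (16/1453.64) ≈ -0.151.

-0.151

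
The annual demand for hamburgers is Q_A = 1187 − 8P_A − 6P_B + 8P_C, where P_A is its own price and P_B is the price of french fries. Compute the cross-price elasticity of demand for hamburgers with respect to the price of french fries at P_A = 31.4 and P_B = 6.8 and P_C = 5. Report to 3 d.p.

-0.044

At P_A = 31.4 and P_B = 6.8 and P_C = 5: Q_A = 935.
∂Q_A/∂P_B = -6.
ε = (∂Q_A/∂P_B)(P_B/Q_A) = -6 × (6.8/935) ≈ -0.044.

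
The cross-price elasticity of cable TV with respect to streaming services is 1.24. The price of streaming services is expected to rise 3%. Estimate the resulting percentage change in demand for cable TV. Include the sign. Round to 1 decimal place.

3.7%

%ΔQ ≈ ε × %ΔP of streaming services = 1.24 × (3%) = 3.7%.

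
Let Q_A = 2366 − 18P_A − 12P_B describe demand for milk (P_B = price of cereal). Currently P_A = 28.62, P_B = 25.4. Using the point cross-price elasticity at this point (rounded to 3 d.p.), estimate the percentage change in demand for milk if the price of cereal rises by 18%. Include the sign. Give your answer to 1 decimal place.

At P_A = 28.62, P_B = 25.4: Q_A = 1546.04.
∂Q_A/∂P_B = -12.
ε = (∂Q_A/∂P_B)(P_B/Q_A) = -12.0000 × 25.4/1546.04 ≈ -0.197.
%ΔQ_A ≈ ε × %ΔP_B = -0.197 × (18%) = -3.5%.

-3.5%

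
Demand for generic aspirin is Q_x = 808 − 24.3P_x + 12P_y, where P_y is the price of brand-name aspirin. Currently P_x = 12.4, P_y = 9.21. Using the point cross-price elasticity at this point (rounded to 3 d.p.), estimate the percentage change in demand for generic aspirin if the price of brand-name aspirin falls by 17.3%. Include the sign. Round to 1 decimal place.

At P_x = 12.4, P_y = 9.21: Q_x = 617.2.
∂Q_x/∂P_y = 12.
ε = (∂Q_x/∂P_y)(P_y/Q_x) = 12.0000 × 9.21/617.2 ≈ 0.179.
%ΔQ_x ≈ ε × %ΔP_y = 0.179 × (-17.3%) = -3.1%.

-3.1%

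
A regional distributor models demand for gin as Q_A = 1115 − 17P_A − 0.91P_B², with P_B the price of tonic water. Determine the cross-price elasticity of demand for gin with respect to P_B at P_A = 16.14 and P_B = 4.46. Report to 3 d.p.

At P_A = 16.14 and P_B = 4.46: Q_A = 822.519.
∂Q_A/∂P_B = -1.82P_B = -1.82(4.46) = -8.1172.
ε = (∂Q_A/∂P_B)(P_B/Q_A) = -8.1172 × (4.46/822.519) ≈ -0.044.

-0.044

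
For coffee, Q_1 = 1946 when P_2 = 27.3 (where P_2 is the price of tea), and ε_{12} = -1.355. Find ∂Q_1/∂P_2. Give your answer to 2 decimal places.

-96.59

ε = (∂Q_1/∂P_2)·(P_2/Q_1) ⇒ ∂Q_1/∂P_2 = ε·Q_1/P_2 = -1.355 × 1946/27.3 ≈ -96.59.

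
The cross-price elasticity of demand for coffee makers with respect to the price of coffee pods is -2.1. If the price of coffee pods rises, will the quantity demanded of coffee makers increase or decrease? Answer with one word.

decrease

ε < 0 and the price of coffee pods rises, so the quantity of coffee makers moves in the opposite direction: it decreases.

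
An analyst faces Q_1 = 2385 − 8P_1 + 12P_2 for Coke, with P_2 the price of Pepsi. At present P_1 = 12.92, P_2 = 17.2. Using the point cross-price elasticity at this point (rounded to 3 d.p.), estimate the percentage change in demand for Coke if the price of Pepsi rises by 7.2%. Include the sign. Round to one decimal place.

0.6%

At P_1 = 12.92, P_2 = 17.2: Q_1 = 2488.04.
∂Q_1/∂P_2 = 12.
ε = (∂Q_1/∂P_2)(P_2/Q_1) = 12.0000 × 17.2/2488.04 ≈ 0.083.
%ΔQ_1 ≈ ε × %ΔP_2 = 0.083 × (7.2%) = 0.6%.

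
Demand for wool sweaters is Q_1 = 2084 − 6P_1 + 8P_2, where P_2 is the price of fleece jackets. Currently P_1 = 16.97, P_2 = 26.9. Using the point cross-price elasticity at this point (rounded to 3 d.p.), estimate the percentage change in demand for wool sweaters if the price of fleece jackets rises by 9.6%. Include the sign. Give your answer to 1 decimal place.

0.9%

At P_1 = 16.97, P_2 = 26.9: Q_1 = 2197.38.
∂Q_1/∂P_2 = 8.
ε = (∂Q_1/∂P_2)(P_2/Q_1) = 8.0000 × 26.9/2197.38 ≈ 0.098.
%ΔQ_1 ≈ ε × %ΔP_2 = 0.098 × (9.6%) = 0.9%.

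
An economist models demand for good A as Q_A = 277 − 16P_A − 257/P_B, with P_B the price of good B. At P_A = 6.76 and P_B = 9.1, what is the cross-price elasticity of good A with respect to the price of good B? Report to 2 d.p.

0.20

At P_A = 6.76 and P_B = 9.1: Q_A = 140.598.
∂Q_A/∂P_B = 257/P_B² = 3.1035.
ε = (∂Q_A/∂P_B)(P_B/Q_A) = 3.1035 × (9.1/140.598) ≈ 0.20.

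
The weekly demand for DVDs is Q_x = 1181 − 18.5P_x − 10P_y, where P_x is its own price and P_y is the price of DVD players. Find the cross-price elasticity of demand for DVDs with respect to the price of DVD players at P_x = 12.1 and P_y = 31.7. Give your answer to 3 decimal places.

-0.495

At P_x = 12.1 and P_y = 31.7: Q_x = 640.15.
∂Q_x/∂P_y = -10.
ε = (∂Q_x/∂P_y)(P_y/Q_x) = -10 × (31.7/640.15) ≈ -0.495.
Since ε < 0, DVDs and DVD players are complements.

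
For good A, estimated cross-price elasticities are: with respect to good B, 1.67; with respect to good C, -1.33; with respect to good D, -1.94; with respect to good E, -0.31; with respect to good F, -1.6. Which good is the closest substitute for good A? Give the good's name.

good B

Substitutes have ε > 0. Among the positive values, 1.67 (good B) is largest.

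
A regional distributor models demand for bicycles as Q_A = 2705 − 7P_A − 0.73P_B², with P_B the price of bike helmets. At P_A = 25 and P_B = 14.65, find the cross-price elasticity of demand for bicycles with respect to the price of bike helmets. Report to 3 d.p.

At P_A = 25 and P_B = 14.65: Q_A = 2373.326.
∂Q_A/∂P_B = -1.46P_B = -1.46(14.65) = -21.3890.
ε = (∂Q_A/∂P_B)(P_B/Q_A) = -21.3890 × (14.65/2373.326) ≈ -0.132.

-0.132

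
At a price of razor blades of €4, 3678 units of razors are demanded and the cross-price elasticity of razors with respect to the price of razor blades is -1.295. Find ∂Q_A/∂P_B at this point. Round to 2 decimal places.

-1190.75

ε = (∂Q_A/∂P_B)·(P_B/Q_A) ⇒ ∂Q_A/∂P_B = ε·Q_A/P_B = -1.295 × 3678/4 ≈ -1190.75.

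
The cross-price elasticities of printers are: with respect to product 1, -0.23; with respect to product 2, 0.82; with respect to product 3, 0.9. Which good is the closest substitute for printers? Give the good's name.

product 3

Substitutes have ε > 0. Among the positive values, 0.9 (product 3) is largest.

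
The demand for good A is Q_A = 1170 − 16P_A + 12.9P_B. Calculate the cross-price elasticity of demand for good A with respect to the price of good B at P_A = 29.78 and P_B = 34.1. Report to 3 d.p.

0.388

At P_A = 29.78 and P_B = 34.1: Q_A = 1133.41.
∂Q_A/∂P_B = 12.9.
ε = (∂Q_A/∂P_B)(P_B/Q_A) = 12.9 × (34.1/1133.41) ≈ 0.388.
Since ε > 0, good A and good B are substitutes.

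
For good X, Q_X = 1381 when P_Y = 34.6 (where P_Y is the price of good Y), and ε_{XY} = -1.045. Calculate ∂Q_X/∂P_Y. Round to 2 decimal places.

ε = (∂Q_X/∂P_Y)·(P_Y/Q_X) ⇒ ∂Q_X/∂P_Y = ε·Q_X/P_Y = -1.045 × 1381/34.6 ≈ -41.71.

-41.71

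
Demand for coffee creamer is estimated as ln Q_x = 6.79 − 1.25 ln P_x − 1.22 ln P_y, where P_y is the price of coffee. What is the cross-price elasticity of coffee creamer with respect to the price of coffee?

-1.22

In a log-linear (constant-elasticity) demand function, the coefficient on ln P_y is the cross-price elasticity.
ε = -1.22. Negative, so coffee creamer and coffee are complements.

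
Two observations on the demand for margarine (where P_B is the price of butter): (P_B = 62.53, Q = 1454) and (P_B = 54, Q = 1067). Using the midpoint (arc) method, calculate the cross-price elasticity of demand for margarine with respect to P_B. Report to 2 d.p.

ΔQ_A = 1067 − 1454 = -387; ΔP_B = 54 − 62.53 = -8.53.
Midpoints: Q̄_A = 1260.5, P̄_B = 58.27.
ε = (ΔQ_A/Q̄_A)/(ΔP_B/P̄_B) = (-387/1260.5)/(-8.53/58.27) ≈ 2.10.
ε > 0: margarine and butter are substitutes.

2.10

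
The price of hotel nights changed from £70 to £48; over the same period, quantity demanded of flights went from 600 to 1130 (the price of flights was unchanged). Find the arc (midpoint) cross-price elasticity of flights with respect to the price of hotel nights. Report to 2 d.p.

-1.64

ΔQ_A = 1130 − 600 = 530; ΔP_B = 48 − 70 = -22.
Midpoints: Q̄_A = 865.0, P̄_B = 59.00.
ε = (ΔQ_A/Q̄_A)/(ΔP_B/P̄_B) = (530/865.0)/(-22/59.00) ≈ -1.64.
ε < 0: flights and hotel nights are complements.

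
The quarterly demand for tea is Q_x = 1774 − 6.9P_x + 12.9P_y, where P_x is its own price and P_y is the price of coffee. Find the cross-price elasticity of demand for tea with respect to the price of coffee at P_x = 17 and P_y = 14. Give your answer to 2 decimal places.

At P_x = 17 and P_y = 14: Q_x = 1837.3.
∂Q_x/∂P_y = 12.9.
ε = (∂Q_x/∂P_y)(P_y/Q_x) = 12.9 × (14/1837.3) ≈ 0.10.
Since ε > 0, tea and coffee are substitutes.

0.10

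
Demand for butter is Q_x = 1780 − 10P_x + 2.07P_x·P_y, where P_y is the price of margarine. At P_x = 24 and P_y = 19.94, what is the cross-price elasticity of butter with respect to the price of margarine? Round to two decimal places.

At P_x = 24 and P_y = 19.94: Q_x = 2530.619.
∂Q_x/∂P_y = 2.07P_x = 2.07(24) = 49.6800.
ε = (∂Q_x/∂P_y)(P_y/Q_x) = 49.6800 × (19.94/2530.619) ≈ 0.39.

0.39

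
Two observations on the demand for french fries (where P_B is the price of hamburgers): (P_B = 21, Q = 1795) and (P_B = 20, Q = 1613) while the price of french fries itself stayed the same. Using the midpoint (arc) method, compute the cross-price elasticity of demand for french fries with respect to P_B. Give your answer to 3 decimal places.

ΔQ_A = 1613 − 1795 = -182; ΔP_B = 20 − 21 = -1.
Midpoints: Q̄_A = 1704.0, P̄_B = 20.50.
ε = (ΔQ_A/Q̄_A)/(ΔP_B/P̄_B) = (-182/1704.0)/(-1/20.50) ≈ 2.190.
ε > 0: french fries and hamburgers are substitutes.

2.190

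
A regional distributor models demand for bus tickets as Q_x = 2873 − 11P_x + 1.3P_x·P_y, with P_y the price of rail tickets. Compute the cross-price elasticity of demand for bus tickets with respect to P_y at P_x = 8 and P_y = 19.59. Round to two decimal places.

0.07

At P_x = 8 and P_y = 19.59: Q_x = 2988.736.
∂Q_x/∂P_y = 1.3P_x = 1.3(8) = 10.4000.
ε = (∂Q_x/∂P_y)(P_y/Q_x) = 10.4000 × (19.59/2988.736) ≈ 0.07.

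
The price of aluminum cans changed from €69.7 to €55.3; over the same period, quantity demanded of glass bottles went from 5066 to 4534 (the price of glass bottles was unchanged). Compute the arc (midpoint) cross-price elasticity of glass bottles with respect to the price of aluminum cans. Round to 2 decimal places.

0.48

ΔQ_A = 4534 − 5066 = -532; ΔP_B = 55.3 − 69.7 = -14.4.
Midpoints: Q̄_A = 4800.0, P̄_B = 62.50.
ε = (ΔQ_A/Q̄_A)/(ΔP_B/P̄_B) = (-532/4800.0)/(-14.4/62.50) ≈ 0.48.
ε > 0: glass bottles and aluminum cans are substitutes.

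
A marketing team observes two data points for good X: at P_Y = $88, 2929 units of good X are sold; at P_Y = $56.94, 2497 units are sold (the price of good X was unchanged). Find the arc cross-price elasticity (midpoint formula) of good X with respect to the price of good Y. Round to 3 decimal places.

ΔQ_X = 2497 − 2929 = -432; ΔP_Y = 56.94 − 88 = -31.06.
Midpoints: Q̄_X = 2713.0, P̄_Y = 72.47.
ε = (ΔQ_X/Q̄_X)/(ΔP_Y/P̄_Y) = (-432/2713.0)/(-31.06/72.47) ≈ 0.372.
ε > 0: good X and good Y are substitutes.

0.372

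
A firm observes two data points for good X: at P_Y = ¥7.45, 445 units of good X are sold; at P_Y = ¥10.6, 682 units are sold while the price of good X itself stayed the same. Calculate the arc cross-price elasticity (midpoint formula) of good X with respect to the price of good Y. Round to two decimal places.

1.21

ΔQ_X = 682 − 445 = 237; ΔP_Y = 10.6 − 7.45 = 3.15.
Midpoints: Q̄_X = 563.5, P̄_Y = 9.03.
ε = (ΔQ_X/Q̄_X)/(ΔP_Y/P̄_Y) = (237/563.5)/(3.15/9.03) ≈ 1.21.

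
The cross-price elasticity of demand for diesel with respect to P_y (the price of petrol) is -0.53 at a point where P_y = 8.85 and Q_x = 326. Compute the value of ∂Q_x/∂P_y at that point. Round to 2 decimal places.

-19.52

ε = (∂Q_x/∂P_y)·(P_y/Q_x) ⇒ ∂Q_x/∂P_y = ε·Q_x/P_y = -0.53 × 326/8.85 ≈ -19.52.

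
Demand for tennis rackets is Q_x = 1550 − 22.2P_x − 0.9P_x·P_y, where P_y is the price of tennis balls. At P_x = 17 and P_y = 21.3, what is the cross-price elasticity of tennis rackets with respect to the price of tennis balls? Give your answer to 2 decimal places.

-0.38

At P_x = 17 and P_y = 21.3: Q_x = 846.71.
∂Q_x/∂P_y = -0.9P_x = -0.9(17) = -15.3000.
ε = (∂Q_x/∂P_y)(P_y/Q_x) = -15.3000 × (21.3/846.71) ≈ -0.38.
ε < 0: complements.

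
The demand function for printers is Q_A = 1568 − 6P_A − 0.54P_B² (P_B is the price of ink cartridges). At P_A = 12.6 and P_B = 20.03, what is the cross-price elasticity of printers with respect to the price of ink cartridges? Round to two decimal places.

-0.34

At P_A = 12.6 and P_B = 20.03: Q_A = 1275.752.
∂Q_A/∂P_B = -1.08P_B = -1.08(20.03) = -21.6324.
ε = (∂Q_A/∂P_B)(P_B/Q_A) = -21.6324 × (20.03/1275.752) ≈ -0.34.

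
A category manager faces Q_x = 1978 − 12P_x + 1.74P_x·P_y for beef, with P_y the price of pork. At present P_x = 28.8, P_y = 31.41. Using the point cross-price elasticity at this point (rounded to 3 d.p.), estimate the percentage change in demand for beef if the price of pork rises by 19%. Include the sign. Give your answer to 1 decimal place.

9.3%

At P_x = 28.8, P_y = 31.41: Q_x = 3206.418.
∂Q_x/∂P_y = 1.74P_x = 50.1120.
ε = (∂Q_x/∂P_y)(P_y/Q_x) = 50.1120 × 31.41/3206.418 ≈ 0.491.
%ΔQ_x ≈ ε × %ΔP_y = 0.491 × (19%) = 9.3%.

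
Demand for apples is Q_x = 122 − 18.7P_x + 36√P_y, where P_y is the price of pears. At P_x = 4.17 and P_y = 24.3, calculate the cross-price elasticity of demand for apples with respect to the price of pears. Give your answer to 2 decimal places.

0.40

At P_x = 4.17 and P_y = 24.3: Q_x = 221.483.
∂Q_x/∂P_y = 36/(2√P_y) = 36/(2√24.3) = 3.6515.
ε = (∂Q_x/∂P_y)(P_y/Q_x) = 3.6515 × (24.3/221.483) ≈ 0.40.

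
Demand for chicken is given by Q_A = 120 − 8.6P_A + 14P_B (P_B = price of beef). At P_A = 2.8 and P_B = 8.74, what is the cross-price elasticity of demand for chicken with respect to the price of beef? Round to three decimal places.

0.561

At P_A = 2.8 and P_B = 8.74: Q_A = 218.28.
∂Q_A/∂P_B = 14.
ε = (∂Q_A/∂P_B)(P_B/Q_A) = 14 × (8.74/218.28) ≈ 0.561.
Since ε > 0, chicken and beef are substitutes.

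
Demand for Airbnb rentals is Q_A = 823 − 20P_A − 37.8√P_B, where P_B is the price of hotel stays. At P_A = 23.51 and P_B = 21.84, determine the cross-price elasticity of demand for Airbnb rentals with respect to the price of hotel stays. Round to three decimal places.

-0.501

At P_A = 23.51 and P_B = 21.84: Q_A = 176.148.
∂Q_A/∂P_B = -37.8/(2√P_B) = -37.8/(2√21.84) = -4.0442.
ε = (∂Q_A/∂P_B)(P_B/Q_A) = -4.0442 × (21.84/176.148) ≈ -0.501.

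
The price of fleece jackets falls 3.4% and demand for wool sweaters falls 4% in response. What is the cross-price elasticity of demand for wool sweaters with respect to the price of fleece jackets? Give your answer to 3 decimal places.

ε = (%ΔQ of wool sweaters) / (%ΔP of fleece jackets) = (-4%) / (-3.4%) ≈ 1.176.

1.176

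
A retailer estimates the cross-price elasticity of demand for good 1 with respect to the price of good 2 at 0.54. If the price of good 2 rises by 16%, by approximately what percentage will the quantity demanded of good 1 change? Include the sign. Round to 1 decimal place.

%ΔQ ≈ ε × %ΔP of good 2 = 0.54 × (16%) = 8.6%.
Demand for good 1 rises by about 8.6%.

8.6%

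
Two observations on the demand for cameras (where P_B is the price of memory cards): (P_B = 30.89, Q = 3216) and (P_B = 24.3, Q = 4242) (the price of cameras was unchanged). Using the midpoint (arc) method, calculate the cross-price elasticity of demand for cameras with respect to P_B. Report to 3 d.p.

-1.152

ΔQ_A = 4242 − 3216 = 1026; ΔP_B = 24.3 − 30.89 = -6.59.
Midpoints: Q̄_A = 3729.0, P̄_B = 27.59.
ε = (ΔQ_A/Q̄_A)/(ΔP_B/P̄_B) = (1026/3729.0)/(-6.59/27.59) ≈ -1.152.
ε < 0: cameras and memory cards are complements.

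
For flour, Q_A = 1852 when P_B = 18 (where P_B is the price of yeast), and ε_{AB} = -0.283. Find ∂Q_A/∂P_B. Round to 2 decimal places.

-29.12

ε = (∂Q_A/∂P_B)·(P_B/Q_A) ⇒ ∂Q_A/∂P_B = ε·Q_A/P_B = -0.283 × 1852/18 ≈ -29.12.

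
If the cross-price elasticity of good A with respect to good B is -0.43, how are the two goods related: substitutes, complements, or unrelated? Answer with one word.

complements

ε = -0.43 < 0, so a higher price of good B lowers demand for good A: complements.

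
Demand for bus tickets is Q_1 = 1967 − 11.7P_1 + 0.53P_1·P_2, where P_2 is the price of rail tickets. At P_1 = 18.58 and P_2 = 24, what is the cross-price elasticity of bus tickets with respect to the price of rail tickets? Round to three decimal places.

0.119

At P_1 = 18.58 and P_2 = 24: Q_1 = 1985.952.
∂Q_1/∂P_2 = 0.53P_1 = 0.53(18.58) = 9.8474.
ε = (∂Q_1/∂P_2)(P_2/Q_1) = 9.8474 × (24/1985.952) ≈ 0.119.
ε > 0: substitutes.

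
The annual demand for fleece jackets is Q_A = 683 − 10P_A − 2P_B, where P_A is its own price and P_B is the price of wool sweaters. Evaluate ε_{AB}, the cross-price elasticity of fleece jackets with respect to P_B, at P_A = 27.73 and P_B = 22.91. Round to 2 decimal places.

At P_A = 27.73 and P_B = 22.91: Q_A = 359.88.
∂Q_A/∂P_B = -2.
ε = (∂Q_A/∂P_B)(P_B/Q_A) = -2 × (22.91/359.88) ≈ -0.13.
Since ε < 0, fleece jackets and wool sweaters are complements.

-0.13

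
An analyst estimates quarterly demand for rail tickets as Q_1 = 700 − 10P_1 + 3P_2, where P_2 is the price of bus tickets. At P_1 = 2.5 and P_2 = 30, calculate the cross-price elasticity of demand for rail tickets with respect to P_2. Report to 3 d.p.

At P_1 = 2.5 and P_2 = 30: Q_1 = 765.
∂Q_1/∂P_2 = 3.
ε = (∂Q_1/∂P_2)(P_2/Q_1) = 3 × (30/765) ≈ 0.118.
Since ε > 0, rail tickets and bus tickets are substitutes.

0.118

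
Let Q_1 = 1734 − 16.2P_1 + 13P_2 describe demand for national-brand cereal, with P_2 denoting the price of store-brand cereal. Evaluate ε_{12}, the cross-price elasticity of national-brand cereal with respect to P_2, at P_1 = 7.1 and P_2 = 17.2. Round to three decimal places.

At P_1 = 7.1 and P_2 = 17.2: Q_1 = 1842.58.
∂Q_1/∂P_2 = 13.
ε = (∂Q_1/∂P_2)(P_2/Q_1) = 13 × (17.2/1842.58) ≈ 0.121.

0.121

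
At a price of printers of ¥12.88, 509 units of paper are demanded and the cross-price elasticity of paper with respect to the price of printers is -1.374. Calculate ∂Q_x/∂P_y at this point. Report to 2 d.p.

-54.30

ε = (∂Q_x/∂P_y)·(P_y/Q_x) ⇒ ∂Q_x/∂P_y = ε·Q_x/P_y = -1.374 × 509/12.88 ≈ -54.30.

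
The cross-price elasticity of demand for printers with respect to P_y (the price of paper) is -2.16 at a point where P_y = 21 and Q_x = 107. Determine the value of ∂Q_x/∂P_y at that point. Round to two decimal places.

-11.01

ε = (∂Q_x/∂P_y)·(P_y/Q_x) ⇒ ∂Q_x/∂P_y = ε·Q_x/P_y = -2.16 × 107/21 ≈ -11.01.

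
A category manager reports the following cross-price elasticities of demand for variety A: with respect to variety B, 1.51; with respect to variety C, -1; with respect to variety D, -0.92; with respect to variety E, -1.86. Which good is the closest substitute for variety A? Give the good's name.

variety B

Substitutes have ε > 0. Among the positive values, 1.51 (variety B) is largest.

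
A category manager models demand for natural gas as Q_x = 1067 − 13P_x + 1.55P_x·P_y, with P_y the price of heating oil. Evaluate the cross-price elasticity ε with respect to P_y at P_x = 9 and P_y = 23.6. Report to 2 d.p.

At P_x = 9 and P_y = 23.6: Q_x = 1279.22.
∂Q_x/∂P_y = 1.55P_x = 1.55(9) = 13.9500.
ε = (∂Q_x/∂P_y)(P_y/Q_x) = 13.9500 × (23.6/1279.22) ≈ 0.26.
ε > 0: substitutes.

0.26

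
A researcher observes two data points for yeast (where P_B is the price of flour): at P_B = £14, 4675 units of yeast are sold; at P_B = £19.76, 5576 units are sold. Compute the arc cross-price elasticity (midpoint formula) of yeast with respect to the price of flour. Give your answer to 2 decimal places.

ΔQ_A = 5576 − 4675 = 901; ΔP_B = 19.76 − 14 = 5.76.
Midpoints: Q̄_A = 5125.5, P̄_B = 16.88.
ε = (ΔQ_A/Q̄_A)/(ΔP_B/P̄_B) = (901/5125.5)/(5.76/16.88) ≈ 0.52.

0.52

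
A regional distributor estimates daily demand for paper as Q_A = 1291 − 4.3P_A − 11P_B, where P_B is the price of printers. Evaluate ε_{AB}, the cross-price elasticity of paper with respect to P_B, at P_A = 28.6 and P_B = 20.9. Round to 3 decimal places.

-0.245

At P_A = 28.6 and P_B = 20.9: Q_A = 938.12.
∂Q_A/∂P_B = -11.
ε = (∂Q_A/∂P_B)(P_B/Q_A) = -11 × (20.9/938.12) ≈ -0.245.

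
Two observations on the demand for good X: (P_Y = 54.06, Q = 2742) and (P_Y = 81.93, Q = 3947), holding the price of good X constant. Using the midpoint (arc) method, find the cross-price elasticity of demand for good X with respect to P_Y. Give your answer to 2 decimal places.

0.88

ΔQ_X = 3947 − 2742 = 1205; ΔP_Y = 81.93 − 54.06 = 27.87.
Midpoints: Q̄_X = 3344.5, P̄_Y = 68.00.
ε = (ΔQ_X/Q̄_X)/(ΔP_Y/P̄_Y) = (1205/3344.5)/(27.87/68.00) ≈ 0.88.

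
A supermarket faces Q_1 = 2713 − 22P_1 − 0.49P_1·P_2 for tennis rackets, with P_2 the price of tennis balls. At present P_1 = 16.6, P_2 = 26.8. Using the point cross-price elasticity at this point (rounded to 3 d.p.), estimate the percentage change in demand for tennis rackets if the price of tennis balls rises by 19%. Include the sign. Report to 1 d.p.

At P_1 = 16.6, P_2 = 26.8: Q_1 = 2129.809.
∂Q_1/∂P_2 = -0.49P_1 = -8.1340.
ε = (∂Q_1/∂P_2)(P_2/Q_1) = -8.1340 × 26.8/2129.809 ≈ -0.102.
%ΔQ_1 ≈ ε × %ΔP_2 = -0.102 × (19%) = -1.9%.

-1.9%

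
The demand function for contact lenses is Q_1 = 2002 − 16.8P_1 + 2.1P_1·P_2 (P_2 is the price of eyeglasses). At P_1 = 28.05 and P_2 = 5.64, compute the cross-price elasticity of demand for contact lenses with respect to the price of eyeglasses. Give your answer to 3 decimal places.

0.178

At P_1 = 28.05 and P_2 = 5.64: Q_1 = 1862.984.
∂Q_1/∂P_2 = 2.1P_1 = 2.1(28.05) = 58.9050.
ε = (∂Q_1/∂P_2)(P_2/Q_1) = 58.9050 × (5.64/1862.984) ≈ 0.178.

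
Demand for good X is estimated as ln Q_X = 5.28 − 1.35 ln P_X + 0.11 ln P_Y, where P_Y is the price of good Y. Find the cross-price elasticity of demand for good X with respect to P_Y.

In a log-linear (constant-elasticity) demand function, the coefficient on ln P_Y is the cross-price elasticity.
ε = 0.11. Positive, so good X and good Y are substitutes.

0.11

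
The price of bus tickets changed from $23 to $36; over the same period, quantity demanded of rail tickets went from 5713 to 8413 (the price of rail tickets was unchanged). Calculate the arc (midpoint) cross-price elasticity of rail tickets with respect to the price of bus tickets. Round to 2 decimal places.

0.87

ΔQ_A = 8413 − 5713 = 2700; ΔP_B = 36 − 23 = 13.
Midpoints: Q̄_A = 7063.0, P̄_B = 29.50.
ε = (ΔQ_A/Q̄_A)/(ΔP_B/P̄_B) = (2700/7063.0)/(13/29.50) ≈ 0.87.
ε > 0: rail tickets and bus tickets are substitutes.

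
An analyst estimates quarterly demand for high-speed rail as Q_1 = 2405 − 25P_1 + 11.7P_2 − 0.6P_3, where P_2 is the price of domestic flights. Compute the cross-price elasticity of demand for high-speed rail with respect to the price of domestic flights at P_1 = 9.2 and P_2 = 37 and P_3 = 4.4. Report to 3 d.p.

At P_1 = 9.2 and P_2 = 37 and P_3 = 4.4: Q_1 = 2605.26.
∂Q_1/∂P_2 = 11.7.
ε = (∂Q_1/∂P_2)(P_2/Q_1) = 11.7 × (37/2605.26) ≈ 0.166.

0.166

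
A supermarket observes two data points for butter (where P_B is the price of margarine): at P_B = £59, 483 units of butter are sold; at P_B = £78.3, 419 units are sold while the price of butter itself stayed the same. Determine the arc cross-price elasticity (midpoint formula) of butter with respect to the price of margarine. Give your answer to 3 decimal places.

ΔQ_A = 419 − 483 = -64; ΔP_B = 78.3 − 59 = 19.3.
Midpoints: Q̄_A = 451.0, P̄_B = 68.65.
ε = (ΔQ_A/Q̄_A)/(ΔP_B/P̄_B) = (-64/451.0)/(19.3/68.65) ≈ -0.505.

-0.505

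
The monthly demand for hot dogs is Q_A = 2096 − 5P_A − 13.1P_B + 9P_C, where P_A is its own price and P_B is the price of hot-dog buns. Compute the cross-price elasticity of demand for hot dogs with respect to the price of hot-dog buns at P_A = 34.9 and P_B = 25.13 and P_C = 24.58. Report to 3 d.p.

At P_A = 34.9 and P_B = 25.13 and P_C = 24.58: Q_A = 1813.517.
∂Q_A/∂P_B = -13.1.
ε = (∂Q_A/∂P_B)(P_B/Q_A) = -13.1 × (25.13/1813.517) ≈ -0.182.

-0.182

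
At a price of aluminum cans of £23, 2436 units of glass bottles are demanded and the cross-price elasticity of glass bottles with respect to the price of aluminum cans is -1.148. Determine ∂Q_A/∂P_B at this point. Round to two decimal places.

ε = (∂Q_A/∂P_B)·(P_B/Q_A) ⇒ ∂Q_A/∂P_B = ε·Q_A/P_B = -1.148 × 2436/23 ≈ -121.59.

-121.59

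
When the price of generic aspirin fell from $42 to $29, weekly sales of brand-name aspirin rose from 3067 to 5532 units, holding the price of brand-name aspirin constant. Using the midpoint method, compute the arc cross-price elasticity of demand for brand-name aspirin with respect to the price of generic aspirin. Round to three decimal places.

ΔQ_A = 5532 − 3067 = 2465; ΔP_B = 29 − 42 = -13.
Midpoints: Q̄_A = 4299.5, P̄_B = 35.50.
ε = (ΔQ_A/Q̄_A)/(ΔP_B/P̄_B) = (2465/4299.5)/(-13/35.50) ≈ -1.566.

-1.566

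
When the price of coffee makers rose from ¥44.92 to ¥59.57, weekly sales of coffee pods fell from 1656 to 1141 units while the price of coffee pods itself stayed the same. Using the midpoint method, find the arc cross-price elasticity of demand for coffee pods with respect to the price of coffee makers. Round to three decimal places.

-1.313

ΔQ_A = 1141 − 1656 = -515; ΔP_B = 59.57 − 44.92 = 14.65.
Midpoints: Q̄_A = 1398.5, P̄_B = 52.25.
ε = (ΔQ_A/Q̄_A)/(ΔP_B/P̄_B) = (-515/1398.5)/(14.65/52.25) ≈ -1.313.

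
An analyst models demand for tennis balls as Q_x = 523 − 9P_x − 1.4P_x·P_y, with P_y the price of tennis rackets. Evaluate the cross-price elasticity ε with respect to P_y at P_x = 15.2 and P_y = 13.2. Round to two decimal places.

-2.67

At P_x = 15.2 and P_y = 13.2: Q_x = 105.304.
∂Q_x/∂P_y = -1.4P_x = -1.4(15.2) = -21.2800.
ε = (∂Q_x/∂P_y)(P_y/Q_x) = -21.2800 × (13.2/105.304) ≈ -2.67.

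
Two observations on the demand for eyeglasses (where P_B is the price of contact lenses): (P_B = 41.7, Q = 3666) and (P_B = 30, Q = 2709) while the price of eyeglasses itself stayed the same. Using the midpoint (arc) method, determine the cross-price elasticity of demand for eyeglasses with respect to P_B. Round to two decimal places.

ΔQ_A = 2709 − 3666 = -957; ΔP_B = 30 − 41.7 = -11.7.
Midpoints: Q̄_A = 3187.5, P̄_B = 35.85.
ε = (ΔQ_A/Q̄_A)/(ΔP_B/P̄_B) = (-957/3187.5)/(-11.7/35.85) ≈ 0.92.

0.92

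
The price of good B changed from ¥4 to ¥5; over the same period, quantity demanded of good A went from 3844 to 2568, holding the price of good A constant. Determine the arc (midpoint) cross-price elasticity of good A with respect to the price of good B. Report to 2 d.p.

ΔQ_A = 2568 − 3844 = -1276; ΔP_B = 5 − 4 = 1.
Midpoints: Q̄_A = 3206.0, P̄_B = 4.50.
ε = (ΔQ_A/Q̄_A)/(ΔP_B/P̄_B) = (-1276/3206.0)/(1/4.50) ≈ -1.79.

-1.79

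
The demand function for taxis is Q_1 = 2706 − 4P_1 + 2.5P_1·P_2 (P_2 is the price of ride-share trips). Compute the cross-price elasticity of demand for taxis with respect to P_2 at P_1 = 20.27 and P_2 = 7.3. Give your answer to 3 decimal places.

At P_1 = 20.27 and P_2 = 7.3: Q_1 = 2994.847.
∂Q_1/∂P_2 = 2.5P_1 = 2.5(20.27) = 50.6750.
ε = (∂Q_1/∂P_2)(P_2/Q_1) = 50.6750 × (7.3/2994.847) ≈ 0.124.

0.124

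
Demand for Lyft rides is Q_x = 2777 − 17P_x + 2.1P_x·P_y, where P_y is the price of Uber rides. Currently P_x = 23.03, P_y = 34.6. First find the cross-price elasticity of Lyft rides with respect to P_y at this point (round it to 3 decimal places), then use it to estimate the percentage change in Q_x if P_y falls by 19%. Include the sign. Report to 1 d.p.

-7.8%

At P_x = 23.03, P_y = 34.6: Q_x = 4058.850.
∂Q_x/∂P_y = 2.1P_x = 48.3630.
ε = (∂Q_x/∂P_y)(P_y/Q_x) = 48.3630 × 34.6/4058.850 ≈ 0.412.
%ΔQ_x ≈ ε × %ΔP_y = 0.412 × (-19%) = -7.8%.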